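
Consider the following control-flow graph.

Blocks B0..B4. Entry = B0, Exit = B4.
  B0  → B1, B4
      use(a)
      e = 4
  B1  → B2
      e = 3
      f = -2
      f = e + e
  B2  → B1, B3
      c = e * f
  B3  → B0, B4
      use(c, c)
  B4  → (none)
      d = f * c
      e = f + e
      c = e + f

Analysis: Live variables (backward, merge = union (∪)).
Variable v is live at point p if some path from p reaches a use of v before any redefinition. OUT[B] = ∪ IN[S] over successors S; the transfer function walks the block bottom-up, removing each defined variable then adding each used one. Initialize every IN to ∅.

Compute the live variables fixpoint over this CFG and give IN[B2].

Converged values:
  B0:   IN={a, c, f}   OUT={a, c, e, f}
  B1:   IN={a}   OUT={a, e, f}
  B2:   IN={a, e, f}   OUT={a, c, e, f}
  B3:   IN={a, c, e, f}   OUT={a, c, e, f}
  B4:   IN={c, e, f}   OUT={}

Merge at B2: OUT[B2] = IN[B1] ⊔ IN[B3] = {a, c, e, f}
Applying B2's transfer function to that OUT value gives IN[B2] (row B2 above).

Answer: {a, e, f}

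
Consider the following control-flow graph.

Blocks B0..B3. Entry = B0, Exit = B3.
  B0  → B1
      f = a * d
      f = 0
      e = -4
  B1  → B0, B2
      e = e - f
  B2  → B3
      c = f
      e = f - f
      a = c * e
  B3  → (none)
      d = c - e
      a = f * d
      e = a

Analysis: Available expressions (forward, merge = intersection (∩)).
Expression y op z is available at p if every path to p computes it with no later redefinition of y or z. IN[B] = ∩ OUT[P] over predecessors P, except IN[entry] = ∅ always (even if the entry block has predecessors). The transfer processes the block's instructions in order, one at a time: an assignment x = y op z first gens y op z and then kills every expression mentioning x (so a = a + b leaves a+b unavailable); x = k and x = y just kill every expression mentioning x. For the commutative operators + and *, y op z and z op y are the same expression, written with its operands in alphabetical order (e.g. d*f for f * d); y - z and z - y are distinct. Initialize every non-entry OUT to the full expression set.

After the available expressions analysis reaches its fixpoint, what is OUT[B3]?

Answer: {d*f, f-f}

Trace:
Converged values:
  B0: | IN={} | OUT={a*d}
  B1: | IN={a*d} | OUT={a*d}
  B2: | IN={a*d} | OUT={c*e, f-f}
  B3: | IN={c*e, f-f} | OUT={d*f, f-f}

Merge at B3: IN[B3] = OUT[B2] = {c*e, f-f}
Applying B3's transfer function to that IN value gives OUT[B3] (row B3 above).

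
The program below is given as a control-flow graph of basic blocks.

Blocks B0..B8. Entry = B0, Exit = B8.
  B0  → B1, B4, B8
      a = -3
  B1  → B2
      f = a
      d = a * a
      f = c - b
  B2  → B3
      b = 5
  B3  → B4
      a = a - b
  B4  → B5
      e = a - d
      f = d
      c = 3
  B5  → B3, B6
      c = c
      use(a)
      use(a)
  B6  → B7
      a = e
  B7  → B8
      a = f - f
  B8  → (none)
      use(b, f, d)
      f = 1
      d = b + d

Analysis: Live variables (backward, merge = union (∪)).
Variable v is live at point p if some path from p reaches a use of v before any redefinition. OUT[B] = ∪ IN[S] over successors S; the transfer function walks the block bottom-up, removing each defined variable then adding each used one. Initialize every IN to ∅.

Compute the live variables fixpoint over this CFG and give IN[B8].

Converged values:
  B0:  IN={b, c, d, f}  OUT={a, b, c, d, f}
  B1:  IN={a, b, c}  OUT={a, d}
  B2:  IN={a, d}  OUT={a, b, d}
  B3:  IN={a, b, d}  OUT={a, b, d}
  B4:  IN={a, b, d}  OUT={a, b, c, d, e, f}
  B5:  IN={a, b, c, d, e, f}  OUT={a, b, d, e, f}
  B6:  IN={b, d, e, f}  OUT={b, d, f}
  B7:  IN={b, d, f}  OUT={b, d, f}
  B8:  IN={b, d, f}  OUT={}

B8 is the boundary node: OUT[B8] = {}
Applying B8's transfer function to that OUT value gives IN[B8] (row B8 above).

Answer: {b, d, f}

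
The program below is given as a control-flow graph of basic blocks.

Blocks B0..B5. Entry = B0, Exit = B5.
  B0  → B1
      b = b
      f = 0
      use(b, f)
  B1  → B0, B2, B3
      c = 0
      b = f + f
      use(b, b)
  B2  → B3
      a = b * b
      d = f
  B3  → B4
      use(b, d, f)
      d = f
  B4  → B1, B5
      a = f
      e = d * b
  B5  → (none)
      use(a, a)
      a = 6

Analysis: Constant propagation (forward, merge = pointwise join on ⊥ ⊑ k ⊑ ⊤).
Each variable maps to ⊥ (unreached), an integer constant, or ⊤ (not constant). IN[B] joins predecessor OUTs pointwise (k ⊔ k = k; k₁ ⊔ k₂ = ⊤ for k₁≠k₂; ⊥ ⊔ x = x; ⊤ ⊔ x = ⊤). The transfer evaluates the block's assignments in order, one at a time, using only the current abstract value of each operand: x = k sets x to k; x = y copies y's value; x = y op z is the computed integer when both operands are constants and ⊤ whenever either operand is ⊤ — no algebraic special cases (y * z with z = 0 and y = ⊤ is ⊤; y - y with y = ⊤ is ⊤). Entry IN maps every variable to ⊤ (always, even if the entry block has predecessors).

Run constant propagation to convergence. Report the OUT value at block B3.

Answer: {a: ⊤, b: 0, c: 0, d: 0, e: ⊤, f: 0}

Trace:
Converged values:
  B0:  IN=(all ⊤)  OUT={f:0; rest ⊤}
  B1:  IN={f:0; rest ⊤}  OUT={b:0, c:0, f:0; rest ⊤}
  B2:  IN={b:0, c:0, f:0; rest ⊤}  OUT={a:0, b:0, c:0, d:0, f:0; rest ⊤}
  B3:  IN={b:0, c:0, f:0; rest ⊤}  OUT={b:0, c:0, d:0, f:0; rest ⊤}
  B4:  IN={b:0, c:0, d:0, f:0; rest ⊤}  OUT={a:0, b:0, c:0, d:0, e:0, f:0; rest ⊤}
  B5:  IN={a:0, b:0, c:0, d:0, e:0, f:0; rest ⊤}  OUT={a:6, b:0, c:0, d:0, e:0, f:0; rest ⊤}

Merge at B3: IN[B3] = OUT[B1] ⊔ OUT[B2] = {a: ⊤, b: 0, c: 0, d: ⊤, e: ⊤, f: 0}
Applying B3's transfer function to that IN value gives OUT[B3] (row B3 above).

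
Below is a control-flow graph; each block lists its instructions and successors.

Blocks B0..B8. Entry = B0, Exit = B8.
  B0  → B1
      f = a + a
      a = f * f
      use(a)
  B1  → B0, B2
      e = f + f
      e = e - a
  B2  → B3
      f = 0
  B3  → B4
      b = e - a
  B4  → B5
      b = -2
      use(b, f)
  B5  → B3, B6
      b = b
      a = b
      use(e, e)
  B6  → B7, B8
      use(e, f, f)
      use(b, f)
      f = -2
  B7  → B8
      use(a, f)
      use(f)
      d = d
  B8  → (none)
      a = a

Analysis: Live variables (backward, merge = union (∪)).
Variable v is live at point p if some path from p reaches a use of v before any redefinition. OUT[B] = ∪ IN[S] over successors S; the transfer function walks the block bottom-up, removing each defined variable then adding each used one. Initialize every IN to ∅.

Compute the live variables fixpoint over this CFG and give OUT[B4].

Answer: {b, d, e, f}

Working:
Per-block solution:
  B0: | IN={a, d} | OUT={a, d, f}
  B1: | IN={a, d, f} | OUT={a, d, e}
  B2: | IN={a, d, e} | OUT={a, d, e, f}
  B3: | IN={a, d, e, f} | OUT={d, e, f}
  B4: | IN={d, e, f} | OUT={b, d, e, f}
  B5: | IN={b, d, e, f} | OUT={a, b, d, e, f}
  B6: | IN={a, b, d, e, f} | OUT={a, d, f}
  B7: | IN={a, d, f} | OUT={a}
  B8: | IN={a} | OUT={}

Merge at B4: OUT[B4] = IN[B5] = {b, d, e, f}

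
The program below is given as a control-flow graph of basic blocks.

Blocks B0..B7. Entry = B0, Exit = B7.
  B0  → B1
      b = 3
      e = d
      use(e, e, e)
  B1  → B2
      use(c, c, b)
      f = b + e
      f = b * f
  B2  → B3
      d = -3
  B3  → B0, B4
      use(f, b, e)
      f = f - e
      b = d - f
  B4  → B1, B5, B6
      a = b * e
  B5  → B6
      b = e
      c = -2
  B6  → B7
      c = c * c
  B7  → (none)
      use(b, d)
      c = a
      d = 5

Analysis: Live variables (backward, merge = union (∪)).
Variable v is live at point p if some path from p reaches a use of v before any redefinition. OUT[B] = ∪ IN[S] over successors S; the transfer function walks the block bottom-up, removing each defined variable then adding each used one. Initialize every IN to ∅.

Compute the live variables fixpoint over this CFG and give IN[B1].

Per-block solution:
  B0: | IN={c, d} | OUT={b, c, e}
  B1: | IN={b, c, e} | OUT={b, c, e, f}
  B2: | IN={b, c, e, f} | OUT={b, c, d, e, f}
  B3: | IN={b, c, d, e, f} | OUT={b, c, d, e}
  B4: | IN={b, c, d, e} | OUT={a, b, c, d, e}
  B5: | IN={a, d, e} | OUT={a, b, c, d}
  B6: | IN={a, b, c, d} | OUT={a, b, d}
  B7: | IN={a, b, d} | OUT={}

Merge at B1: OUT[B1] = IN[B2] = {b, c, e, f}
Applying B1's transfer function to that OUT value gives IN[B1] (row B1 above).

Answer: {b, c, e}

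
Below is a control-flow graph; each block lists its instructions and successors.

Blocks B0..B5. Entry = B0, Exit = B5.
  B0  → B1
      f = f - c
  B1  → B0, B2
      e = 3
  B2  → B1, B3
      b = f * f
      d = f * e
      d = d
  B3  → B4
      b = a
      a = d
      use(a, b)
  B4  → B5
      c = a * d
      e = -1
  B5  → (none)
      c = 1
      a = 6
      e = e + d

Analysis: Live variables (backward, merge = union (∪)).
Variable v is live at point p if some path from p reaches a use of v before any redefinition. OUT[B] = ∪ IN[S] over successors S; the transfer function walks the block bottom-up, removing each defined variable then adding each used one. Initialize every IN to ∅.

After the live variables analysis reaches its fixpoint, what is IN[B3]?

Answer: {a, d}

Trace:
Fixpoint table:
  B0:   IN={a, c, f}   OUT={a, c, f}
  B1:   IN={a, c, f}   OUT={a, c, e, f}
  B2:   IN={a, c, e, f}   OUT={a, c, d, f}
  B3:   IN={a, d}   OUT={a, d}
  B4:   IN={a, d}   OUT={d, e}
  B5:   IN={d, e}   OUT={}

Merge at B3: OUT[B3] = IN[B4] = {a, d}
Applying B3's transfer function to that OUT value gives IN[B3] (row B3 above).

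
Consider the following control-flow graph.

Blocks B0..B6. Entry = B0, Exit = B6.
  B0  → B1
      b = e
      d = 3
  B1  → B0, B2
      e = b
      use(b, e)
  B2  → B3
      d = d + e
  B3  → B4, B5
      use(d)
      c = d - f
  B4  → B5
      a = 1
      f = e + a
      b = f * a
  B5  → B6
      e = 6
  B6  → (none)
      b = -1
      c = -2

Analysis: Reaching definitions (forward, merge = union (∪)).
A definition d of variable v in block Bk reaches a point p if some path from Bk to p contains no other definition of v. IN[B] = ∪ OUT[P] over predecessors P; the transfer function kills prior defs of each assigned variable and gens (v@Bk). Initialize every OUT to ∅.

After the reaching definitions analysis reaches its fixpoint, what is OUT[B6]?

Fixpoint table:
  B0: | IN={b@B0, d@B0, e@B1} | OUT={b@B0, d@B0, e@B1}
  B1: | IN={b@B0, d@B0, e@B1} | OUT={b@B0, d@B0, e@B1}
  B2: | IN={b@B0, d@B0, e@B1} | OUT={b@B0, d@B2, e@B1}
  B3: | IN={b@B0, d@B2, e@B1} | OUT={b@B0, c@B3, d@B2, e@B1}
  B4: | IN={b@B0, c@B3, d@B2, e@B1} | OUT={a@B4, b@B4, c@B3, d@B2, e@B1, f@B4}
  B5: | IN={a@B4, b@B0, b@B4, c@B3, d@B2, e@B1, f@B4} | OUT={a@B4, b@B0, b@B4, c@B3, d@B2, e@B5, f@B4}
  B6: | IN={a@B4, b@B0, b@B4, c@B3, d@B2, e@B5, f@B4} | OUT={a@B4, b@B6, c@B6, d@B2, e@B5, f@B4}

Merge at B6: IN[B6] = OUT[B5] = {a@B4, b@B0, b@B4, c@B3, d@B2, e@B5, f@B4}
Applying B6's transfer function to that IN value gives OUT[B6] (row B6 above).

Answer: {a@B4, b@B6, c@B6, d@B2, e@B5, f@B4}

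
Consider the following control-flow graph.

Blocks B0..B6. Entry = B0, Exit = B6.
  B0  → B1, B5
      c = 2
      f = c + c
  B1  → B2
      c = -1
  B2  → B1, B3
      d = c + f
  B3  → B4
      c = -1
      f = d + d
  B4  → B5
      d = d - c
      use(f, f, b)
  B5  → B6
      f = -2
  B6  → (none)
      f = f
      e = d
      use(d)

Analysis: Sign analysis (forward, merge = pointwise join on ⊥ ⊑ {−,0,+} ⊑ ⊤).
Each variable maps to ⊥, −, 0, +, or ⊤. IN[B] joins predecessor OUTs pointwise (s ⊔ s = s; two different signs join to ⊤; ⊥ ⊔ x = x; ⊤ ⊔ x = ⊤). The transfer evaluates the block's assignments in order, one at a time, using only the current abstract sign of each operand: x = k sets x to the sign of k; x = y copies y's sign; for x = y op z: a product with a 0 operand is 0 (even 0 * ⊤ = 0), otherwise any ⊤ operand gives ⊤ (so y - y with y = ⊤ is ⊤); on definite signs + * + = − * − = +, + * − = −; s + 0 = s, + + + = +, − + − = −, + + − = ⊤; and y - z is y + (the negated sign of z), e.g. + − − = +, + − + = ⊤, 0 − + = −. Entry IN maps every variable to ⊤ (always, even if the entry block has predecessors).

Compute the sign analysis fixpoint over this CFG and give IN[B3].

Answer: {a: ⊤, b: ⊤, c: -, d: ⊤, e: ⊤, f: +}

Trace:
Per-block solution:
  B0:   IN=(all ⊤)   OUT={c:+, f:+; rest ⊤}
  B1:   IN={f:+; rest ⊤}   OUT={c:-, f:+; rest ⊤}
  B2:   IN={c:-, f:+; rest ⊤}   OUT={c:-, f:+; rest ⊤}
  B3:   IN={c:-, f:+; rest ⊤}   OUT={c:-; rest ⊤}
  B4:   IN={c:-; rest ⊤}   OUT={c:-; rest ⊤}
  B5:   IN=(all ⊤)   OUT={f:-; rest ⊤}
  B6:   IN={f:-; rest ⊤}   OUT={f:-; rest ⊤}

Merge at B3: IN[B3] = OUT[B2] = {a: ⊤, b: ⊤, c: -, d: ⊤, e: ⊤, f: +}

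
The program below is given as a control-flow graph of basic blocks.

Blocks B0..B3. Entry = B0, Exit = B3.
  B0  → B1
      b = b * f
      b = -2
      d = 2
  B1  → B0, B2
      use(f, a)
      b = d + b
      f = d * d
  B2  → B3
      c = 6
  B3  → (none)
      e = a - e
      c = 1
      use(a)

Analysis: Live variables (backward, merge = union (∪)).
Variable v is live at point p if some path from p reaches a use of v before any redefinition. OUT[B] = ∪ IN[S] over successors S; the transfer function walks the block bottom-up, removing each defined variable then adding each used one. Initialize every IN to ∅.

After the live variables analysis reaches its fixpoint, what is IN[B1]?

Answer: {a, b, d, e, f}

Working:
Per-block solution:
  B0:   IN={a, b, e, f}   OUT={a, b, d, e, f}
  B1:   IN={a, b, d, e, f}   OUT={a, b, e, f}
  B2:   IN={a, e}   OUT={a, e}
  B3:   IN={a, e}   OUT={}

Merge at B1: OUT[B1] = IN[B0] ⊔ IN[B2] = {a, b, e, f}
Applying B1's transfer function to that OUT value gives IN[B1] (row B1 above).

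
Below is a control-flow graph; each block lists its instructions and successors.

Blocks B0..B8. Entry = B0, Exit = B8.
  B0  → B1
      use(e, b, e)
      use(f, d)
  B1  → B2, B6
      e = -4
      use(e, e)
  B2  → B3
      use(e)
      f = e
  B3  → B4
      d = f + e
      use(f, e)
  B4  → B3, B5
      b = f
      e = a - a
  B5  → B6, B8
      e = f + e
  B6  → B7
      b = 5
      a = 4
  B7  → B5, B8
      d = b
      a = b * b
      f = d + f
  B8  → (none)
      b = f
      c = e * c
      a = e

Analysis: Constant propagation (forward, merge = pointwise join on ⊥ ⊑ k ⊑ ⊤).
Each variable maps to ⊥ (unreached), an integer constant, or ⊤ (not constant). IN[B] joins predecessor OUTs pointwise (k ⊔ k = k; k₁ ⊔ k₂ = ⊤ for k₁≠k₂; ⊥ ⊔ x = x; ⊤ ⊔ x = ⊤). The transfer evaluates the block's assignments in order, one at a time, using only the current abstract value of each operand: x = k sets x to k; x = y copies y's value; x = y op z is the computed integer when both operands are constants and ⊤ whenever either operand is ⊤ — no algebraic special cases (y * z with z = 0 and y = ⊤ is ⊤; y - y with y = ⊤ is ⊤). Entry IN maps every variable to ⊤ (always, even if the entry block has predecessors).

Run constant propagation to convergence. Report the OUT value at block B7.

Answer: {a: 25, b: 5, c: ⊤, d: 5, e: ⊤, f: ⊤}

Working:
Per-block solution:
  B0:  IN=(all ⊤)  OUT=(all ⊤)
  B1:  IN=(all ⊤)  OUT={e:-4; rest ⊤}
  B2:  IN={e:-4; rest ⊤}  OUT={e:-4, f:-4; rest ⊤}
  B3:  IN={f:-4; rest ⊤}  OUT={f:-4; rest ⊤}
  B4:  IN={f:-4; rest ⊤}  OUT={b:-4, f:-4; rest ⊤}
  B5:  IN=(all ⊤)  OUT=(all ⊤)
  B6:  IN=(all ⊤)  OUT={a:4, b:5; rest ⊤}
  B7:  IN={a:4, b:5; rest ⊤}  OUT={a:25, b:5, d:5; rest ⊤}
  B8:  IN=(all ⊤)  OUT=(all ⊤)

Merge at B7: IN[B7] = OUT[B6] = {a: 4, b: 5, c: ⊤, d: ⊤, e: ⊤, f: ⊤}
Applying B7's transfer function to that IN value gives OUT[B7] (row B7 above).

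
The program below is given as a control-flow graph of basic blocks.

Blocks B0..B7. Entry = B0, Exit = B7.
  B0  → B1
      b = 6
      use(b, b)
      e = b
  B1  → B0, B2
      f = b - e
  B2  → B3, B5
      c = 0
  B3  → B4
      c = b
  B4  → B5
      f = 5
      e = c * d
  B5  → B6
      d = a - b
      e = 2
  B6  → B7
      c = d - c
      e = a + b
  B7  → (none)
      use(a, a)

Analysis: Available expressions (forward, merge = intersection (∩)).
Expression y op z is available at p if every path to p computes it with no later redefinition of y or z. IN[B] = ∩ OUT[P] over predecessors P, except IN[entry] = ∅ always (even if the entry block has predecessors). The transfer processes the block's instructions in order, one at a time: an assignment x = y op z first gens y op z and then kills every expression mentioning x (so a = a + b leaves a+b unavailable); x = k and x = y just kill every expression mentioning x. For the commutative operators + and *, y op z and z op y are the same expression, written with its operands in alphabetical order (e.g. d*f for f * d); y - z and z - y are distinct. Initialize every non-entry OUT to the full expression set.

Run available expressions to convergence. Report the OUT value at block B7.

Answer: {a+b, a-b}

Derivation:
Per-block solution:
  B0:  IN={}  OUT={}
  B1:  IN={}  OUT={b-e}
  B2:  IN={b-e}  OUT={b-e}
  B3:  IN={b-e}  OUT={b-e}
  B4:  IN={b-e}  OUT={c*d}
  B5:  IN={}  OUT={a-b}
  B6:  IN={a-b}  OUT={a+b, a-b}
  B7:  IN={a+b, a-b}  OUT={a+b, a-b}

Merge at B7: IN[B7] = OUT[B6] = {a+b, a-b}
Applying B7's transfer function to that IN value gives OUT[B7] (row B7 above).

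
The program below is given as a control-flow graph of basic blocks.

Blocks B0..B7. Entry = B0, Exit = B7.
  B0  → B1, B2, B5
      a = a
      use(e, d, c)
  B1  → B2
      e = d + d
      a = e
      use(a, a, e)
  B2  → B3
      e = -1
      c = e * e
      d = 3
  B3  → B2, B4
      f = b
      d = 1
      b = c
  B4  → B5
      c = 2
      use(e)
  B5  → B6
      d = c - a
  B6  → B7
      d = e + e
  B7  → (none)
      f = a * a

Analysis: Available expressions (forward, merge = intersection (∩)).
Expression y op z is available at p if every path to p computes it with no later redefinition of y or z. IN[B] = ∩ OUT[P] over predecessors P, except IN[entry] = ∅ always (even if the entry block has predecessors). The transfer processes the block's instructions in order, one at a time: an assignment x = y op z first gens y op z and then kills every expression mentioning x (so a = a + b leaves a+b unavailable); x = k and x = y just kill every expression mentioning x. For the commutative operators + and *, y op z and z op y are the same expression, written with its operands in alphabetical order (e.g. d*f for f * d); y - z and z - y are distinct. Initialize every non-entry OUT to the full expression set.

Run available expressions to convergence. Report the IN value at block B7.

Answer: {c-a, e+e}

Derivation:
Per-block solution:
  B0:   IN={}   OUT={}
  B1:   IN={}   OUT={d+d}
  B2:   IN={}   OUT={e*e}
  B3:   IN={e*e}   OUT={e*e}
  B4:   IN={e*e}   OUT={e*e}
  B5:   IN={}   OUT={c-a}
  B6:   IN={c-a}   OUT={c-a, e+e}
  B7:   IN={c-a, e+e}   OUT={a*a, c-a, e+e}

Merge at B7: IN[B7] = OUT[B6] = {c-a, e+e}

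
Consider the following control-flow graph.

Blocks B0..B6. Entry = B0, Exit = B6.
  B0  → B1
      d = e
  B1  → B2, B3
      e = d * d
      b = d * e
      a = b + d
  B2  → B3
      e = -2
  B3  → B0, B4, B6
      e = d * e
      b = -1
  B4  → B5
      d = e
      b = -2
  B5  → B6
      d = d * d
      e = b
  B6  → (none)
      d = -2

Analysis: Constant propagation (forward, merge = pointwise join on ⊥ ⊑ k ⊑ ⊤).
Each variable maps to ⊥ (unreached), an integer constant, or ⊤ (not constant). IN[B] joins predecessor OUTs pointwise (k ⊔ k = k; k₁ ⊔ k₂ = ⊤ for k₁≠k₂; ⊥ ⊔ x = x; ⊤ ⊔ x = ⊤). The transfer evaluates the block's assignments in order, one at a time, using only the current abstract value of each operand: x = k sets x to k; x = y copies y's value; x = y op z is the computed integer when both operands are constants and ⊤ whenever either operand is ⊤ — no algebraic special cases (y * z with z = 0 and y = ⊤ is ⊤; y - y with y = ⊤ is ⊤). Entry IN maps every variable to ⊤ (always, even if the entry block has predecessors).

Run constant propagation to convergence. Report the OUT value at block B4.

Fixpoint table:
  B0:  IN=(all ⊤)  OUT=(all ⊤)
  B1:  IN=(all ⊤)  OUT=(all ⊤)
  B2:  IN=(all ⊤)  OUT={e:-2; rest ⊤}
  B3:  IN=(all ⊤)  OUT={b:-1; rest ⊤}
  B4:  IN={b:-1; rest ⊤}  OUT={b:-2; rest ⊤}
  B5:  IN={b:-2; rest ⊤}  OUT={b:-2, e:-2; rest ⊤}
  B6:  IN=(all ⊤)  OUT={d:-2; rest ⊤}

Merge at B4: IN[B4] = OUT[B3] = {a: ⊤, b: -1, c: ⊤, d: ⊤, e: ⊤, f: ⊤}
Applying B4's transfer function to that IN value gives OUT[B4] (row B4 above).

Answer: {a: ⊤, b: -2, c: ⊤, d: ⊤, e: ⊤, f: ⊤}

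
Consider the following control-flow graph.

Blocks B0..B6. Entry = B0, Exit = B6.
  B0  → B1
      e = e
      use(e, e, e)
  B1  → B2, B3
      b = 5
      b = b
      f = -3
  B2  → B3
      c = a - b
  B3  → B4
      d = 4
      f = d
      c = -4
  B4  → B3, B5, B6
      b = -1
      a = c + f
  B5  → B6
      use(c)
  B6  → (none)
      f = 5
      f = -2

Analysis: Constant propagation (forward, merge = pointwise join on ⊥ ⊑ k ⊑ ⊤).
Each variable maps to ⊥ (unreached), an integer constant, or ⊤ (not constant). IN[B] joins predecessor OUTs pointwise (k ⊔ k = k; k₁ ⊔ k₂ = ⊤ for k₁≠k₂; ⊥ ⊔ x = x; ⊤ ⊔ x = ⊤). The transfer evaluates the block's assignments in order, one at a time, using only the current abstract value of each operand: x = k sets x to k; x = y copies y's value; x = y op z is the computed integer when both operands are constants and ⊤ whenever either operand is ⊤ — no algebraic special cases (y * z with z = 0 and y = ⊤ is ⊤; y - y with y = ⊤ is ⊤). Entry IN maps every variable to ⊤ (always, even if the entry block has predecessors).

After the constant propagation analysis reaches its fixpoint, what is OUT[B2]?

Answer: {a: ⊤, b: 5, c: ⊤, d: ⊤, e: ⊤, f: -3}

Working:
Fixpoint table:
  B0: | IN=(all ⊤) | OUT=(all ⊤)
  B1: | IN=(all ⊤) | OUT={b:5, f:-3; rest ⊤}
  B2: | IN={b:5, f:-3; rest ⊤} | OUT={b:5, f:-3; rest ⊤}
  B3: | IN=(all ⊤) | OUT={c:-4, d:4, f:4; rest ⊤}
  B4: | IN={c:-4, d:4, f:4; rest ⊤} | OUT={a:0, b:-1, c:-4, d:4, f:4; rest ⊤}
  B5: | IN={a:0, b:-1, c:-4, d:4, f:4; rest ⊤} | OUT={a:0, b:-1, c:-4, d:4, f:4; rest ⊤}
  B6: | IN={a:0, b:-1, c:-4, d:4, f:4; rest ⊤} | OUT={a:0, b:-1, c:-4, d:4, f:-2; rest ⊤}

Merge at B2: IN[B2] = OUT[B1] = {a: ⊤, b: 5, c: ⊤, d: ⊤, e: ⊤, f: -3}
Applying B2's transfer function to that IN value gives OUT[B2] (row B2 above).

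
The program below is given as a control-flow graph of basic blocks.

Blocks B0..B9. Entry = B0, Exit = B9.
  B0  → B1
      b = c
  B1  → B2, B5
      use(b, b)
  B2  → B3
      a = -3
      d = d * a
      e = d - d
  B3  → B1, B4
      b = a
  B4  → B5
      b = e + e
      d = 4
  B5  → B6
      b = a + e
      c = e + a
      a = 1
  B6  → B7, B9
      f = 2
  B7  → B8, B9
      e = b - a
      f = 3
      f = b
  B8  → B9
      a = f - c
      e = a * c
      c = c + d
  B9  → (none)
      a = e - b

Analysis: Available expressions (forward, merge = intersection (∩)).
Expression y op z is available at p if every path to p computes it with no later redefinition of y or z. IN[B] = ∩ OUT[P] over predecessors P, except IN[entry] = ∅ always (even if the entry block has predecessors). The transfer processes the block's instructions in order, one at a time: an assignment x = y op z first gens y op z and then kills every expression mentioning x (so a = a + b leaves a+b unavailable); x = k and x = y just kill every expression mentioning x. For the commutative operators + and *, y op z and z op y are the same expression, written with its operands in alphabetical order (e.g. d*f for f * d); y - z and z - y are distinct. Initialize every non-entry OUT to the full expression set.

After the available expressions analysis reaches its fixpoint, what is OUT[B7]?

Answer: {b-a}

Trace:
Converged values:
  B0:   IN={}   OUT={}
  B1:   IN={}   OUT={}
  B2:   IN={}   OUT={d-d}
  B3:   IN={d-d}   OUT={d-d}
  B4:   IN={d-d}   OUT={e+e}
  B5:   IN={}   OUT={}
  B6:   IN={}   OUT={}
  B7:   IN={}   OUT={b-a}
  B8:   IN={b-a}   OUT={}
  B9:   IN={}   OUT={e-b}

Merge at B7: IN[B7] = OUT[B6] = {}
Applying B7's transfer function to that IN value gives OUT[B7] (row B7 above).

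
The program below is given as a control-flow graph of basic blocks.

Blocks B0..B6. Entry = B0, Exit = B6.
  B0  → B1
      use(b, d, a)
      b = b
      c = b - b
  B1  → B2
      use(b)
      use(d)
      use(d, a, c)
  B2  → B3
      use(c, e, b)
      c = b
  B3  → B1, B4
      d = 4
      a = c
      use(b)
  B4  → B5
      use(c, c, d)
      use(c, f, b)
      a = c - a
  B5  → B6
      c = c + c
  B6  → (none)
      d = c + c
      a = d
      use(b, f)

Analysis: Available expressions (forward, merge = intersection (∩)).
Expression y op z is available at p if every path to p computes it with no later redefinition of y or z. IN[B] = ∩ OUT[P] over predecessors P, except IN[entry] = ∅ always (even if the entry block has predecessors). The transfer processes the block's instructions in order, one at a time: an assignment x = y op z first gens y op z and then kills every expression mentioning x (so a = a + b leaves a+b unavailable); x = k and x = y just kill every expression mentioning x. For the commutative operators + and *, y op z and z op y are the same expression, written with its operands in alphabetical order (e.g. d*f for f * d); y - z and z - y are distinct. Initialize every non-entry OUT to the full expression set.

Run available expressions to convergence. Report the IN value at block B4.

Answer: {b-b}

Trace:
Fixpoint table:
  B0: | IN={} | OUT={b-b}
  B1: | IN={b-b} | OUT={b-b}
  B2: | IN={b-b} | OUT={b-b}
  B3: | IN={b-b} | OUT={b-b}
  B4: | IN={b-b} | OUT={b-b}
  B5: | IN={b-b} | OUT={b-b}
  B6: | IN={b-b} | OUT={b-b, c+c}

Merge at B4: IN[B4] = OUT[B3] = {b-b}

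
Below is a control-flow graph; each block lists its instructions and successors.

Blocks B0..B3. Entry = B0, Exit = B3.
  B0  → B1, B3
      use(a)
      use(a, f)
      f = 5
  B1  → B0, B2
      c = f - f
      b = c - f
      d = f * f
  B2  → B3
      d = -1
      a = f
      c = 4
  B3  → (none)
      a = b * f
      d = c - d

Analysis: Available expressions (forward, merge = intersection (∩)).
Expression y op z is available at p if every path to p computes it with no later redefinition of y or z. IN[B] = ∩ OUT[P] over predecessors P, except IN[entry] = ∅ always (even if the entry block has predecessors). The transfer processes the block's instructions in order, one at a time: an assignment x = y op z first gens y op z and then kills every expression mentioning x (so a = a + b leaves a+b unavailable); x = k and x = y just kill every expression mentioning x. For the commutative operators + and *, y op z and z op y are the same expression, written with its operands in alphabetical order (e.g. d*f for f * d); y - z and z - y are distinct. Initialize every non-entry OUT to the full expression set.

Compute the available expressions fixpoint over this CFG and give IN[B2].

Answer: {c-f, f*f, f-f}

Derivation:
Converged values:
  B0:   IN={}   OUT={}
  B1:   IN={}   OUT={c-f, f*f, f-f}
  B2:   IN={c-f, f*f, f-f}   OUT={f*f, f-f}
  B3:   IN={}   OUT={b*f}

Merge at B2: IN[B2] = OUT[B1] = {c-f, f*f, f-f}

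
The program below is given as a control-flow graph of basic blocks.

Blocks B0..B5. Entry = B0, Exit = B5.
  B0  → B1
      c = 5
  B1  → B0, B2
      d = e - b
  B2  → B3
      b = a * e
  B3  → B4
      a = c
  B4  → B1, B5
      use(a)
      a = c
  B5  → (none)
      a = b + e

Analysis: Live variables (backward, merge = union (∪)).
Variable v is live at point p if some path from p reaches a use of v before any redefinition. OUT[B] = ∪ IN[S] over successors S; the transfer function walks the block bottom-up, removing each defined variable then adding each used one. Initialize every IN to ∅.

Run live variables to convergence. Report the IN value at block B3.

Per-block solution:
  B0:  IN={a, b, e}  OUT={a, b, c, e}
  B1:  IN={a, b, c, e}  OUT={a, b, c, e}
  B2:  IN={a, c, e}  OUT={b, c, e}
  B3:  IN={b, c, e}  OUT={a, b, c, e}
  B4:  IN={a, b, c, e}  OUT={a, b, c, e}
  B5:  IN={b, e}  OUT={}

Merge at B3: OUT[B3] = IN[B4] = {a, b, c, e}
Applying B3's transfer function to that OUT value gives IN[B3] (row B3 above).

Answer: {b, c, e}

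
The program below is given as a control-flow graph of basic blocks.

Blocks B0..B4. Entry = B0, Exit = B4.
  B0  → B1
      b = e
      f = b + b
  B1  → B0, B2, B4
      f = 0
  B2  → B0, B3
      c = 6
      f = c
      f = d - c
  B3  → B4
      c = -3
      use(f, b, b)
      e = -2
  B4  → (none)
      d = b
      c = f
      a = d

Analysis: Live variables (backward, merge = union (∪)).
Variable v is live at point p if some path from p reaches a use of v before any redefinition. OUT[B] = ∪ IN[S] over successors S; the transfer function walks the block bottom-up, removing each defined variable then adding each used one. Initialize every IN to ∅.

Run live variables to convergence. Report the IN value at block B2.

Answer: {b, d, e}

Derivation:
Converged values:
  B0: | IN={d, e} | OUT={b, d, e}
  B1: | IN={b, d, e} | OUT={b, d, e, f}
  B2: | IN={b, d, e} | OUT={b, d, e, f}
  B3: | IN={b, f} | OUT={b, f}
  B4: | IN={b, f} | OUT={}

Merge at B2: OUT[B2] = IN[B0] ⊔ IN[B3] = {b, d, e, f}
Applying B2's transfer function to that OUT value gives IN[B2] (row B2 above).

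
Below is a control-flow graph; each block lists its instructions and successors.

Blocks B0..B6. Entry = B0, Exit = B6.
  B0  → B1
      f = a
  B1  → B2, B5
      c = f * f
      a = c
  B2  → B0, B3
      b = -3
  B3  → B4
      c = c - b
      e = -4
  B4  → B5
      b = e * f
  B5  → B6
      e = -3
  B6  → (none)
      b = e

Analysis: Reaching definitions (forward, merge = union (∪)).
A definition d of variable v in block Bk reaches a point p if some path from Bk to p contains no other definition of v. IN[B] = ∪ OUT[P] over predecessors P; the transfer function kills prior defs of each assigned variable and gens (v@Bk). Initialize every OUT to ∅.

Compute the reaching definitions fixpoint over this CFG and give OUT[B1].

Answer: {a@B1, b@B2, c@B1, f@B0}

Working:
Per-block solution:
  B0:  IN={a@B1, b@B2, c@B1, f@B0}  OUT={a@B1, b@B2, c@B1, f@B0}
  B1:  IN={a@B1, b@B2, c@B1, f@B0}  OUT={a@B1, b@B2, c@B1, f@B0}
  B2:  IN={a@B1, b@B2, c@B1, f@B0}  OUT={a@B1, b@B2, c@B1, f@B0}
  B3:  IN={a@B1, b@B2, c@B1, f@B0}  OUT={a@B1, b@B2, c@B3, e@B3, f@B0}
  B4:  IN={a@B1, b@B2, c@B3, e@B3, f@B0}  OUT={a@B1, b@B4, c@B3, e@B3, f@B0}
  B5:  IN={a@B1, b@B2, b@B4, c@B1, c@B3, e@B3, f@B0}  OUT={a@B1, b@B2, b@B4, c@B1, c@B3, e@B5, f@B0}
  B6:  IN={a@B1, b@B2, b@B4, c@B1, c@B3, e@B5, f@B0}  OUT={a@B1, b@B6, c@B1, c@B3, e@B5, f@B0}

Merge at B1: IN[B1] = OUT[B0] = {a@B1, b@B2, c@B1, f@B0}
Applying B1's transfer function to that IN value gives OUT[B1] (row B1 above).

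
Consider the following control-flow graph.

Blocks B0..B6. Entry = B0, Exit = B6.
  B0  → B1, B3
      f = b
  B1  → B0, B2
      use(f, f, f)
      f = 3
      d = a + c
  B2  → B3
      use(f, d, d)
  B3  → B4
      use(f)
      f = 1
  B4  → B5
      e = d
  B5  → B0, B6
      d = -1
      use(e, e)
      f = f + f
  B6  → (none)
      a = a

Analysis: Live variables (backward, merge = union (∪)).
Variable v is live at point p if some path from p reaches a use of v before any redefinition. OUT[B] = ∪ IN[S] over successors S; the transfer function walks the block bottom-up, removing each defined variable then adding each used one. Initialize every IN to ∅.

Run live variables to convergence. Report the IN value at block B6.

Answer: {a}

Working:
Fixpoint table:
  B0: | IN={a, b, c, d} | OUT={a, b, c, d, f}
  B1: | IN={a, b, c, f} | OUT={a, b, c, d, f}
  B2: | IN={a, b, c, d, f} | OUT={a, b, c, d, f}
  B3: | IN={a, b, c, d, f} | OUT={a, b, c, d, f}
  B4: | IN={a, b, c, d, f} | OUT={a, b, c, e, f}
  B5: | IN={a, b, c, e, f} | OUT={a, b, c, d}
  B6: | IN={a} | OUT={}

B6 is the boundary node: OUT[B6] = {}
Applying B6's transfer function to that OUT value gives IN[B6] (row B6 above).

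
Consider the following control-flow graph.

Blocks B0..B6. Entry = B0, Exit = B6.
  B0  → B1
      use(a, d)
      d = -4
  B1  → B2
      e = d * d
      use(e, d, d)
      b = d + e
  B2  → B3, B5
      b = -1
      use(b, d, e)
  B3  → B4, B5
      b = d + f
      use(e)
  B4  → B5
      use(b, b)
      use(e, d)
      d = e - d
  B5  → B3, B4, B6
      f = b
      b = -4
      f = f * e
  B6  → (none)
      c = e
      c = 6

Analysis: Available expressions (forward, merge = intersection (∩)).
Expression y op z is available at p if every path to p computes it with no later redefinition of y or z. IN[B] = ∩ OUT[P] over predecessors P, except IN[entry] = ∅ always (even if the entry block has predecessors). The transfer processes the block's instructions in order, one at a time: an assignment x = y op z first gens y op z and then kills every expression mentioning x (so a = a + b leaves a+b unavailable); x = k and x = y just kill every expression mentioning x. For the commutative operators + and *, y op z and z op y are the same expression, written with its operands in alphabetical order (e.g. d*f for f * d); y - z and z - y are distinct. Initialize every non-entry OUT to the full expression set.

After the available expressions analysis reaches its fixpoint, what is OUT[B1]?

Answer: {d*d, d+e}

Trace:
Fixpoint table:
  B0: | IN={} | OUT={}
  B1: | IN={} | OUT={d*d, d+e}
  B2: | IN={d*d, d+e} | OUT={d*d, d+e}
  B3: | IN={} | OUT={d+f}
  B4: | IN={} | OUT={}
  B5: | IN={} | OUT={}
  B6: | IN={} | OUT={}

Merge at B1: IN[B1] = OUT[B0] = {}
Applying B1's transfer function to that IN value gives OUT[B1] (row B1 above).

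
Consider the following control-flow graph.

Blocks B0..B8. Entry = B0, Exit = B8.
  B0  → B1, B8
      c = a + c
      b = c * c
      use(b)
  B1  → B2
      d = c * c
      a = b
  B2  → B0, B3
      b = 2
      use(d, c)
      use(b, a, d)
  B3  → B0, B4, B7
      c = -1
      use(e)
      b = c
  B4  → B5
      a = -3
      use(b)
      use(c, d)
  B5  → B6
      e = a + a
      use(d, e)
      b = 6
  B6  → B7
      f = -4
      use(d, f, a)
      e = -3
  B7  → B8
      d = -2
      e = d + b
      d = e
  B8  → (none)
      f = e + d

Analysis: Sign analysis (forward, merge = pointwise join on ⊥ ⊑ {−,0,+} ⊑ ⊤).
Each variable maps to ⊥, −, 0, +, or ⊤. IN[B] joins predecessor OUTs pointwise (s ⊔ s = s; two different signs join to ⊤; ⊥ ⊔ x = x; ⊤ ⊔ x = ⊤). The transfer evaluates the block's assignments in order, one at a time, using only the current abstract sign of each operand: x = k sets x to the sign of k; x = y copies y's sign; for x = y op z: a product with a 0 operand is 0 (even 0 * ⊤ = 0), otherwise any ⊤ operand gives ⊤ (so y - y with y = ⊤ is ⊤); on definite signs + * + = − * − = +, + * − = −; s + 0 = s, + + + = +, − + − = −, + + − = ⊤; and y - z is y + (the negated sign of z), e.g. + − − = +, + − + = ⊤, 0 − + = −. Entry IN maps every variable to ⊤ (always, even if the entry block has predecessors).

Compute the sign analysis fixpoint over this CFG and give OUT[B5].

Answer: {a: -, b: +, c: -, d: ⊤, e: -, f: ⊤}

Derivation:
Converged values:
  B0:   IN=(all ⊤)   OUT=(all ⊤)
  B1:   IN=(all ⊤)   OUT=(all ⊤)
  B2:   IN=(all ⊤)   OUT={b:+; rest ⊤}
  B3:   IN={b:+; rest ⊤}   OUT={b:-, c:-; rest ⊤}
  B4:   IN={b:-, c:-; rest ⊤}   OUT={a:-, b:-, c:-; rest ⊤}
  B5:   IN={a:-, b:-, c:-; rest ⊤}   OUT={a:-, b:+, c:-, e:-; rest ⊤}
  B6:   IN={a:-, b:+, c:-, e:-; rest ⊤}   OUT={a:-, b:+, c:-, e:-, f:-; rest ⊤}
  B7:   IN={c:-; rest ⊤}   OUT={c:-; rest ⊤}
  B8:   IN=(all ⊤)   OUT=(all ⊤)

Merge at B5: IN[B5] = OUT[B4] = {a: -, b: -, c: -, d: ⊤, e: ⊤, f: ⊤}
Applying B5's transfer function to that IN value gives OUT[B5] (row B5 above).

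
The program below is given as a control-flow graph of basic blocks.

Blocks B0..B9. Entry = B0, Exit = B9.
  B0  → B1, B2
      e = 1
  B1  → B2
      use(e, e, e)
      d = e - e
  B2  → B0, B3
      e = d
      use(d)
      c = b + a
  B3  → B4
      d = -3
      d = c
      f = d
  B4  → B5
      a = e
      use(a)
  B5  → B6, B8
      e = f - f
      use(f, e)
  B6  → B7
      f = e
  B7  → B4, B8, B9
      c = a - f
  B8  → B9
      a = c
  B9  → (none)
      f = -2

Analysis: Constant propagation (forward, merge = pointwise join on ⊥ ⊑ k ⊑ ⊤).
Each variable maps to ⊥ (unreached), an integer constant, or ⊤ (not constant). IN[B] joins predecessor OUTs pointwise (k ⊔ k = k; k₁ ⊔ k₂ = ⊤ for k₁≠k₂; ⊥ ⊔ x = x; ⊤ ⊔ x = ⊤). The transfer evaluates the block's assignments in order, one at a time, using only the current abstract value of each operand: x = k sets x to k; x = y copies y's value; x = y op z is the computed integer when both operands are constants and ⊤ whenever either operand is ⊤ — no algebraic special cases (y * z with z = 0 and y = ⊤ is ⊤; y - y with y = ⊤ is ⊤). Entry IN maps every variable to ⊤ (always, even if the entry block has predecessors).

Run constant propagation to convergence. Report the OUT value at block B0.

Answer: {a: ⊤, b: ⊤, c: ⊤, d: ⊤, e: 1, f: ⊤}

Derivation:
Per-block solution:
  B0: | IN=(all ⊤) | OUT={e:1; rest ⊤}
  B1: | IN={e:1; rest ⊤} | OUT={d:0, e:1; rest ⊤}
  B2: | IN={e:1; rest ⊤} | OUT=(all ⊤)
  B3: | IN=(all ⊤) | OUT=(all ⊤)
  B4: | IN=(all ⊤) | OUT=(all ⊤)
  B5: | IN=(all ⊤) | OUT=(all ⊤)
  B6: | IN=(all ⊤) | OUT=(all ⊤)
  B7: | IN=(all ⊤) | OUT=(all ⊤)
  B8: | IN=(all ⊤) | OUT=(all ⊤)
  B9: | IN=(all ⊤) | OUT={f:-2; rest ⊤}

Merge at B0 (entry node, so the boundary value (all ⊤) is joined with the incoming edge(s)): IN[B0] = (all ⊤) ⊔ OUT[B2] = {a: ⊤, b: ⊤, c: ⊤, d: ⊤, e: ⊤, f: ⊤}
Applying B0's transfer function to that IN value gives OUT[B0] (row B0 above).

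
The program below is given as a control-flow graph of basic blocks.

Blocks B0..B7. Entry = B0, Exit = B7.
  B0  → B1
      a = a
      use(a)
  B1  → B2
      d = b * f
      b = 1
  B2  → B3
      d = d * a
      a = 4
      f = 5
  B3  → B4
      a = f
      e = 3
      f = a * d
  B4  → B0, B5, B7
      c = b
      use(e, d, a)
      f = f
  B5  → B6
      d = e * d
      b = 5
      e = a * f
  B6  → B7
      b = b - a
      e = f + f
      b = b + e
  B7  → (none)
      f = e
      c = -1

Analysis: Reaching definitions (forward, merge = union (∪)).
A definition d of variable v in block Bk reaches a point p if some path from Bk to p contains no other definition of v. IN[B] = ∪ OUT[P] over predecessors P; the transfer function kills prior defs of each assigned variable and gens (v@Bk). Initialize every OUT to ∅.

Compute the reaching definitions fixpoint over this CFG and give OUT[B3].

Converged values:
  B0:   IN={a@B3, b@B1, c@B4, d@B2, e@B3, f@B4}   OUT={a@B0, b@B1, c@B4, d@B2, e@B3, f@B4}
  B1:   IN={a@B0, b@B1, c@B4, d@B2, e@B3, f@B4}   OUT={a@B0, b@B1, c@B4, d@B1, e@B3, f@B4}
  B2:   IN={a@B0, b@B1, c@B4, d@B1, e@B3, f@B4}   OUT={a@B2, b@B1, c@B4, d@B2, e@B3, f@B2}
  B3:   IN={a@B2, b@B1, c@B4, d@B2, e@B3, f@B2}   OUT={a@B3, b@B1, c@B4, d@B2, e@B3, f@B3}
  B4:   IN={a@B3, b@B1, c@B4, d@B2, e@B3, f@B3}   OUT={a@B3, b@B1, c@B4, d@B2, e@B3, f@B4}
  B5:   IN={a@B3, b@B1, c@B4, d@B2, e@B3, f@B4}   OUT={a@B3, b@B5, c@B4, d@B5, e@B5, f@B4}
  B6:   IN={a@B3, b@B5, c@B4, d@B5, e@B5, f@B4}   OUT={a@B3, b@B6, c@B4, d@B5, e@B6, f@B4}
  B7:   IN={a@B3, b@B1, b@B6, c@B4, d@B2, d@B5, e@B3, e@B6, f@B4}   OUT={a@B3, b@B1, b@B6, c@B7, d@B2, d@B5, e@B3, e@B6, f@B7}

Merge at B3: IN[B3] = OUT[B2] = {a@B2, b@B1, c@B4, d@B2, e@B3, f@B2}
Applying B3's transfer function to that IN value gives OUT[B3] (row B3 above).

Answer: {a@B3, b@B1, c@B4, d@B2, e@B3, f@B3}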